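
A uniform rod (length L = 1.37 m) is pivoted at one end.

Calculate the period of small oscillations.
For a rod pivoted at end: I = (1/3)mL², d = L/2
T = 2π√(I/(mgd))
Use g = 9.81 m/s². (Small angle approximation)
I/m = (1/3)L² = 0.6256 m²; d = L/2 = 0.685 m
T = 2π√(I/(mgd)) = 2π√(0.6256/(9.81×0.685)) = 1.917 s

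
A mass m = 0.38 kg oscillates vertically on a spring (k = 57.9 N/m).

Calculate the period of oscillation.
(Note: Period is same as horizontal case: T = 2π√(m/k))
T = 2π√(m/k) = 2π√(0.38/57.9) = 0.509 s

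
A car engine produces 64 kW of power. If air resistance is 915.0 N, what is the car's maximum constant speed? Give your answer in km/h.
P = Fv → v = P/F = 64000 W / 915 N = 69.95 m/s = 251.8 km/h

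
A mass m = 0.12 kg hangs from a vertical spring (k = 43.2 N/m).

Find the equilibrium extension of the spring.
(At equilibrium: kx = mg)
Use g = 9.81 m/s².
x_eq = mg/k = 0.12×9.81/43.2 = 0.02725 m = 2.725 cm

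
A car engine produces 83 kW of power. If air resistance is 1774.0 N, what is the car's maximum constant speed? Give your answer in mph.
P = Fv → v = P/F = 83000 W / 1774 N = 46.79 m/s = 104.7 mph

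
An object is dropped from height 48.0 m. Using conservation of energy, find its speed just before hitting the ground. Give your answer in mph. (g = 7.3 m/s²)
mgh = ½mv² → v = √(2gh) = √(2×7.3×48) = 26.47 m/s = 59.22 mph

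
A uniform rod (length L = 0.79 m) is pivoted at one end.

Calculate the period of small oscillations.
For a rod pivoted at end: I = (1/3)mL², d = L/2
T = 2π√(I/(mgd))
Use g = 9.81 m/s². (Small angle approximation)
I/m = (1/3)L² = 0.208 m²; d = L/2 = 0.395 m
T = 2π√(I/(mgd)) = 2π√(0.208/(9.81×0.395)) = 1.456 s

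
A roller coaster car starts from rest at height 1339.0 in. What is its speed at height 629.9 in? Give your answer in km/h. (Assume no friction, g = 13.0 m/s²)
mgh₁ = ½mv₂² + mgh₂ → v₂ = √(2g(h₁−h₂)) = √(2×13.0×(34.01−16)) = 21.64 m/s = 77.9 km/h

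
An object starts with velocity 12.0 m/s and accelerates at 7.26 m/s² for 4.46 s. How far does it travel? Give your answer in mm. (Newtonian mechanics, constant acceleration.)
d = v₀t + ½at² (with unit conversion) = 125700.0 mm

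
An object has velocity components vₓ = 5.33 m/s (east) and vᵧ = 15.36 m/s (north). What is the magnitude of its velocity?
|v| = √(vₓ² + vᵧ²) = √(5.33² + 15.36²) = √(264.339) = 16.26 m/s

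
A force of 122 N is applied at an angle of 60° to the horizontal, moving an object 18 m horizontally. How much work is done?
W = Fd cosθ = 122×18×cos(60°) = 1098.0 J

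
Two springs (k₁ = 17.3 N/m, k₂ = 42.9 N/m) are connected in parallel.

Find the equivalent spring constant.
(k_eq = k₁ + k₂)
k_eq = k₁ + k₂ = 17.3 + 42.9 = 60.2 N/m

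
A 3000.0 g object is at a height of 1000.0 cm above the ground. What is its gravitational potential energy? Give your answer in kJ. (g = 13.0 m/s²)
PE = mgh = 3 kg × 13.0 m/s² × 10 m = 390 J = 0.39 kJ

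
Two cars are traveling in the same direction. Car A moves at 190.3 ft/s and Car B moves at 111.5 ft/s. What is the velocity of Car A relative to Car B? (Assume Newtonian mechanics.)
v_rel = v_A - v_B = 190.3 - 111.5 = 78.8 ft/s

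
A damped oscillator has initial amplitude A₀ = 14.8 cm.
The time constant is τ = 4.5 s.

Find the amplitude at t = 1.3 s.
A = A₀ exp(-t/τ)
A = A₀ exp(−t/τ) = 14.8×exp(−1.3/4.5) = 11.09 cm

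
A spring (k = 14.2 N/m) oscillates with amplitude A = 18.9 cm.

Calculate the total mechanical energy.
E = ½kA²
E = ½kA² = ½×14.2×(0.189)² = 0.2536 J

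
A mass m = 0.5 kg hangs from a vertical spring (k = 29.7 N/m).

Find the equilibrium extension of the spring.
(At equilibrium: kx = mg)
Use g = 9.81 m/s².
x_eq = mg/k = 0.5×9.81/29.7 = 0.1652 m = 16.52 cm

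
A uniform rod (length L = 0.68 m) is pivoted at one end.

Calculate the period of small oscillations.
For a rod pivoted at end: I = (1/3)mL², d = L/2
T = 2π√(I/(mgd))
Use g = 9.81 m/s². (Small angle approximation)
I/m = (1/3)L² = 0.1541 m²; d = L/2 = 0.34 m
T = 2π√(I/(mgd)) = 2π√(0.1541/(9.81×0.34)) = 1.351 s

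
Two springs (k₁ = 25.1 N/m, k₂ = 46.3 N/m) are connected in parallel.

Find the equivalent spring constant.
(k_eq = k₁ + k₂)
k_eq = k₁ + k₂ = 25.1 + 46.3 = 71.4 N/m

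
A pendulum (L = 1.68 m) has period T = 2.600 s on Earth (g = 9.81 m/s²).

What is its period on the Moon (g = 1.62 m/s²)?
T = 2π√(L/g), so T_moon/T_earth = √(g_earth/g_moon)
T_moon = 2π√(1.68/1.62) = 6.398 s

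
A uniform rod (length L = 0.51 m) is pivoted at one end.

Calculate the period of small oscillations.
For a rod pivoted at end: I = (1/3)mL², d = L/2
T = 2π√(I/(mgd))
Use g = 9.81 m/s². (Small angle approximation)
I/m = (1/3)L² = 0.0867 m²; d = L/2 = 0.255 m
T = 2π√(I/(mgd)) = 2π√(0.0867/(9.81×0.255)) = 1.17 s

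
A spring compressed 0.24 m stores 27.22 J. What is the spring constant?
PE = ½kx² → k = 2PE/x² = 2×27.22/0.24² = 945.1 N/m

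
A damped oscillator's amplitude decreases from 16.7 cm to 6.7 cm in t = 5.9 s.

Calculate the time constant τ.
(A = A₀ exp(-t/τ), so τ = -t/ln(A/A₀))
A/A₀ = 6.7/16.7 = 0.4012; ln(A/A₀) = -0.9133
τ = −t/ln(A/A₀) = −5.9/-0.9133 = 6.46 s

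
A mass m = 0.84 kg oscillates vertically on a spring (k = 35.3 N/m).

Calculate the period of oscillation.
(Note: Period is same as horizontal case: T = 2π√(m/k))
T = 2π√(m/k) = 2π√(0.84/35.3) = 0.9692 s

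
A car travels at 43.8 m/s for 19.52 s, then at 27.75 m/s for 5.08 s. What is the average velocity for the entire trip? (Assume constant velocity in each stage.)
d₁ = v₁t₁ = 43.8 × 19.52 = 854.976 m
d₂ = v₂t₂ = 27.75 × 5.08 = 140.97 m
d_total = 995.95 m, t_total = 24.6 s
v_avg = d_total/t_total = 995.95/24.6 = 40.49 m/s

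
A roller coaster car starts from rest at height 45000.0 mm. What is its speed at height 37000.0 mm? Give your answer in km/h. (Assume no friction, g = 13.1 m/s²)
mgh₁ = ½mv₂² + mgh₂ → v₂ = √(2g(h₁−h₂)) = √(2×13.1×(45−37)) = 14.48 m/s = 52.12 km/h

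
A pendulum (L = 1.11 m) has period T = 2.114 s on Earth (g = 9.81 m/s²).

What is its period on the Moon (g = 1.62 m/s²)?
T = 2π√(L/g), so T_moon/T_earth = √(g_earth/g_moon)
T_moon = 2π√(1.11/1.62) = 5.201 s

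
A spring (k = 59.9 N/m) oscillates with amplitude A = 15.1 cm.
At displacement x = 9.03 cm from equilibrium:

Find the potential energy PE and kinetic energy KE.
E_total = ½kA² = ½×59.9×(0.151)² = 0.6829 J
PE = ½kx² = ½×59.9×(0.0903)² = 0.2442 J
KE = E_total − PE = 0.4387 J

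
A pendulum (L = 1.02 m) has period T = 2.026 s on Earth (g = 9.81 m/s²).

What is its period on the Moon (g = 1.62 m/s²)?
T = 2π√(L/g), so T_moon/T_earth = √(g_earth/g_moon)
T_moon = 2π√(1.02/1.62) = 4.986 s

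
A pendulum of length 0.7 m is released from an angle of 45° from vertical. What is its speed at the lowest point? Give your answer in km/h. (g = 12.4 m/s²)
h = L(1 − cosθ) = 0.7×(1 − cos45°) = 0.205 m
v = √(2gh) = √(2×12.4×0.205) = 2.255 m/s = 8.118 km/h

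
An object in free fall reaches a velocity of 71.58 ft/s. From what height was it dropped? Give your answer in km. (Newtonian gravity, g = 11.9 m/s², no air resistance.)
h = v²/(2g) (with unit conversion) = 0.02 km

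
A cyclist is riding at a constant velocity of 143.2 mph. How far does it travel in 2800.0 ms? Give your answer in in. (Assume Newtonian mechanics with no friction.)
d = vt (with unit conversion) = 7057.0 in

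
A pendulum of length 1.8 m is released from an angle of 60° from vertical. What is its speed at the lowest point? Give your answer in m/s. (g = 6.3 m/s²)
h = L(1 − cosθ) = 1.8×(1 − cos60°) = 0.9 m
v = √(2gh) = √(2×6.3×0.9) = 3.367 m/s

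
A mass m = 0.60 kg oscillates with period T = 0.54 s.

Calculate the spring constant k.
T = 2π√(m/k) → k = m(2π/T)² = 0.6×(2π/0.54)² = 81.23 N/m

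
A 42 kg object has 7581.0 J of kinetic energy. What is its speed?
KE = ½mv² → v = √(2KE/m) = √(2×7581.0/42) = 19.0 m/s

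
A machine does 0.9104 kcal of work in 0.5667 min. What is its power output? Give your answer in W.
P = W/t = 3809 J / 34 s = 112 W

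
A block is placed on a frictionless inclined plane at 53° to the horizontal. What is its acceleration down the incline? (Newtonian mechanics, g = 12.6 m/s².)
a = g sin(θ) = 12.6 × sin(53°) = 12.6 × 0.7986 = 10.06 m/s²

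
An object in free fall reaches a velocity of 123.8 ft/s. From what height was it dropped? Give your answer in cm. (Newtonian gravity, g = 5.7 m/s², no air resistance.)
h = v²/(2g) (with unit conversion) = 12490.0 cm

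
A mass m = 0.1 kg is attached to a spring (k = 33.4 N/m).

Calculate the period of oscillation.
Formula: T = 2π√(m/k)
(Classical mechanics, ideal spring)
T = 2π√(m/k) = 2π√(0.1/33.4) = 0.3438 s; f = 1/T = 2.909 Hz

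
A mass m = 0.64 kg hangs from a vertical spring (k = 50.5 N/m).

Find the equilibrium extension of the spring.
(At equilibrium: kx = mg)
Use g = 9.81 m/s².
x_eq = mg/k = 0.64×9.81/50.5 = 0.1243 m = 12.43 cm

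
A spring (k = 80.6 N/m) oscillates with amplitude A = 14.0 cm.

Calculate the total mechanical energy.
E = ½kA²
E = ½kA² = ½×80.6×(0.14)² = 0.7899 J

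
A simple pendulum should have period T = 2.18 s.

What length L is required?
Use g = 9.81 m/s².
T = 2π√(L/g) → L = g(T/2π)² = 9.81×(2.18/2π)² = 1.181 m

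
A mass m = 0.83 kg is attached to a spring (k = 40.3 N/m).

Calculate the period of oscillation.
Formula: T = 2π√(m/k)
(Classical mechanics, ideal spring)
T = 2π√(m/k) = 2π√(0.83/40.3) = 0.9017 s; f = 1/T = 1.109 Hz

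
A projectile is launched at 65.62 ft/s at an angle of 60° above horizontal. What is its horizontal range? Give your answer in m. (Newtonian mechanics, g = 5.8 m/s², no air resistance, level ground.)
R = v₀² sin(2θ) / g (with unit conversion) = 59.73 m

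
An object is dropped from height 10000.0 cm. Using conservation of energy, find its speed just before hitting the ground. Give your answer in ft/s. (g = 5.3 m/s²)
mgh = ½mv² → v = √(2gh) = √(2×5.3×100) = 32.56 m/s = 106.8 ft/s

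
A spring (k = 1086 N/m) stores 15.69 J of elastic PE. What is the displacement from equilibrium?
PE = ½kx² → x = √(2PE/k) = √(2×15.69/1086) = 0.17 m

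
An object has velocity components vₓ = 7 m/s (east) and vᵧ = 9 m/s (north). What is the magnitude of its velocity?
|v| = √(vₓ² + vᵧ²) = √(7² + 9²) = √(130) = 11.4 m/s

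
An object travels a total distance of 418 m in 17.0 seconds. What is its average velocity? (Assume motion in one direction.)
v_avg = Δd / Δt = 418 / 17.0 = 24.59 m/s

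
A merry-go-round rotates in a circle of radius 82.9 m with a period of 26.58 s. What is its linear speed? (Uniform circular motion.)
v = 2πr/T = 2π×82.9/26.58 = 19.6 m/s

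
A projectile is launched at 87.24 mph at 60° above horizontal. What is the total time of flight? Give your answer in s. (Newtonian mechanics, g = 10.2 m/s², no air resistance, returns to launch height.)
T = 2v₀sin(θ)/g (with unit conversion) = 6.623 s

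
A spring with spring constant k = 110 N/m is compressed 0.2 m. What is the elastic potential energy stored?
PE = ½kx² = ½×110×0.2² = 2.2 J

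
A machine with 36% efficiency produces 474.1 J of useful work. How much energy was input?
W_in = W_out/η = 474.1/0.36 = 1316.9 J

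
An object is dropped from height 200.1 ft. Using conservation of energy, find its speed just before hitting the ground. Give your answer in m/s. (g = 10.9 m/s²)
mgh = ½mv² → v = √(2gh) = √(2×10.9×60.99) = 36.46 m/s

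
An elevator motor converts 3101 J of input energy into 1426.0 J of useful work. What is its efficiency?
η = W_out/W_in = 1426.0/3101 = 0.4599 = 45.99%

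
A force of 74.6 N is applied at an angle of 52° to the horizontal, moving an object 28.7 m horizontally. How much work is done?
W = Fd cosθ = 74.6×28.7×cos(52°) = 1318.1 J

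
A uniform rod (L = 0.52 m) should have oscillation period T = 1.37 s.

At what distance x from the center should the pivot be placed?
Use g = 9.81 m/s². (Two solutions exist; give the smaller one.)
T = 2π√((L²/12 + x²)/(gx)). Let c = T²g/(4π²) = 0.4664.
x² − cx + L²/12 = 0 → x = (c − √(c² − L²/3))/2 = 0.05474 m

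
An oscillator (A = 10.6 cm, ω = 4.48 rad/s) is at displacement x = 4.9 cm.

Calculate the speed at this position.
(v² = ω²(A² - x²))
v = ω√(A² − x²) = 4.48×√(0.106² − 0.049²) = 0.4211 m/s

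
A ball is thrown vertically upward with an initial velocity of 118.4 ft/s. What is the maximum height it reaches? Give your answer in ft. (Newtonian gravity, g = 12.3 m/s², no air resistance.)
h_max = v₀²/(2g) (with unit conversion) = 173.7 ft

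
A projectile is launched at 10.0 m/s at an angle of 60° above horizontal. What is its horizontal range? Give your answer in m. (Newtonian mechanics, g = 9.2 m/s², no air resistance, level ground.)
R = v₀² sin(2θ) / g = 9.413 m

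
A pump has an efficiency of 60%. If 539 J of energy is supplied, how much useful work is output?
W_out = η × W_in = 0.6 × 539 = 323.4 J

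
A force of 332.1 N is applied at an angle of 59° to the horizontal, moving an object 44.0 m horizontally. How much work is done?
W = Fd cosθ = 332.1×44.0×cos(59°) = 7525.9 J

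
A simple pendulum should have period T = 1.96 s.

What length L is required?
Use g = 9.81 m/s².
T = 2π√(L/g) → L = g(T/2π)² = 9.81×(1.96/2π)² = 0.9546 m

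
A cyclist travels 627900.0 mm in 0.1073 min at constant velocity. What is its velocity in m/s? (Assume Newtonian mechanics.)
v = d/t (with unit conversion) = 97.53 m/s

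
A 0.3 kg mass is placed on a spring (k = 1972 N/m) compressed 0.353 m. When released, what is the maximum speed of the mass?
½kx² = ½mv² → v = x√(k/m) = 0.353×√(1972/0.3) = 28.62 m/s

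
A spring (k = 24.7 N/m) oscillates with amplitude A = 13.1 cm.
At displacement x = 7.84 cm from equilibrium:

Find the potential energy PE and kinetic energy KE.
E_total = ½kA² = ½×24.7×(0.131)² = 0.2119 J
PE = ½kx² = ½×24.7×(0.0784)² = 0.07591 J
KE = E_total − PE = 0.136 J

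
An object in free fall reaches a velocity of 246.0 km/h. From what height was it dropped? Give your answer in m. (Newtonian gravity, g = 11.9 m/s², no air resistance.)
h = v²/(2g) (with unit conversion) = 196.2 m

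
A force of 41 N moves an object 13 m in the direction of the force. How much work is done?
W = Fd = 41×13 = 533.0 J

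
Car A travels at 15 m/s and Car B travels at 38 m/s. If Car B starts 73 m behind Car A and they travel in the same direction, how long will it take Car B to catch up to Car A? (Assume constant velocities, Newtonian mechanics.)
Relative speed: v_rel = 38 - 15 = 23 m/s
Time to catch: t = d₀/v_rel = 73/23 = 3.17 s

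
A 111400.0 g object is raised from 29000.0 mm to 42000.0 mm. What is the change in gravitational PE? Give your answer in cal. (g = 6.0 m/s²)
ΔPE = mg(h₂ − h₁) = 111.4 kg × 6.0 m/s² × (42 − 29) m = 8689 J = 2077.0 cal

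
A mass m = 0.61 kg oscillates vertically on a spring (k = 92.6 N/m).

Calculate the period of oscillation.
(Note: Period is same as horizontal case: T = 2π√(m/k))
T = 2π√(m/k) = 2π√(0.61/92.6) = 0.51 s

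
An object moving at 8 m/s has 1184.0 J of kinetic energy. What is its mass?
KE = ½mv² → m = 2KE/v² = 2×1184.0/8² = 37.0 kg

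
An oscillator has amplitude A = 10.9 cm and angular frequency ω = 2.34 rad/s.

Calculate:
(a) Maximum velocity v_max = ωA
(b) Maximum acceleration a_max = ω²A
v_max = ωA = 2.34×0.109 = 0.2551 m/s
a_max = ω²A = 2.34²×0.109 = 0.5968 m/s²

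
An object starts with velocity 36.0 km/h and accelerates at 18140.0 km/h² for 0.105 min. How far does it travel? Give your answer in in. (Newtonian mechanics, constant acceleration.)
d = v₀t + ½at² (with unit conversion) = 3574.0 in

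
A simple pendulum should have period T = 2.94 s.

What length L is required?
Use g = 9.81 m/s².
T = 2π√(L/g) → L = g(T/2π)² = 9.81×(2.94/2π)² = 2.148 m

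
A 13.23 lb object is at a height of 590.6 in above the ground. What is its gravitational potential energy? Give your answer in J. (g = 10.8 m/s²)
PE = mgh = 6.001 kg × 10.8 m/s² × 15 m = 972.2 J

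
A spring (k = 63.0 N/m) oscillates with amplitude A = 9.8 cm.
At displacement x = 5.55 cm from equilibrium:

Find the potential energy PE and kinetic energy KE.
E_total = ½kA² = ½×63.0×(0.098)² = 0.3025 J
PE = ½kx² = ½×63.0×(0.0555)² = 0.09703 J
KE = E_total − PE = 0.2055 J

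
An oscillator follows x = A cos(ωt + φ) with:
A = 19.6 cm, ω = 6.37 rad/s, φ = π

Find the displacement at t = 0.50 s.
x = A cos(ωt + φ) = 19.6×cos(6.37×0.5 + π) = 19.58 cm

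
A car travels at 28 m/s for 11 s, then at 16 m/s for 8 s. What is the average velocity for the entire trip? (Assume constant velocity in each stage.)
d₁ = v₁t₁ = 28 × 11 = 308 m
d₂ = v₂t₂ = 16 × 8 = 128 m
d_total = 436 m, t_total = 19 s
v_avg = d_total/t_total = 436/19 = 22.95 m/s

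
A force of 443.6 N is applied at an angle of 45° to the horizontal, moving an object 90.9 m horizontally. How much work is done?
W = Fd cosθ = 443.6×90.9×cos(45°) = 28513.0 J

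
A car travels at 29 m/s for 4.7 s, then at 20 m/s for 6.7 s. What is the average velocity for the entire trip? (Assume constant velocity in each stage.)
d₁ = v₁t₁ = 29 × 4.7 = 136.3 m
d₂ = v₂t₂ = 20 × 6.7 = 134 m
d_total = 270.3 m, t_total = 11.4 s
v_avg = d_total/t_total = 270.3/11.4 = 23.71 m/s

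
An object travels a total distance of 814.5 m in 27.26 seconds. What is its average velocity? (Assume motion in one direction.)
v_avg = Δd / Δt = 814.5 / 27.26 = 29.88 m/s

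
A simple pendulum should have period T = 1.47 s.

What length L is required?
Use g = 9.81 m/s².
T = 2π√(L/g) → L = g(T/2π)² = 9.81×(1.47/2π)² = 0.537 m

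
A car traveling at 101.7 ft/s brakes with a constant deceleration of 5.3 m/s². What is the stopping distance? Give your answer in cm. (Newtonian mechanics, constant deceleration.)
d = v₀² / (2a) (with unit conversion) = 9065.0 cm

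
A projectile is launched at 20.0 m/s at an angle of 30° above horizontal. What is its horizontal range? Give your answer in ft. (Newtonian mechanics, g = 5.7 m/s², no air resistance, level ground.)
R = v₀² sin(2θ) / g (with unit conversion) = 199.4 ft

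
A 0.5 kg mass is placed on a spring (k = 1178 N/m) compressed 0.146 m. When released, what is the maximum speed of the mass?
½kx² = ½mv² → v = x√(k/m) = 0.146×√(1178/0.5) = 7.087 m/s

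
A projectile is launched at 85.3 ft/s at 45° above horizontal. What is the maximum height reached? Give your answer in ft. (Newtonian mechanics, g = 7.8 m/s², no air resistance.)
H = v₀²sin²(θ)/(2g) (with unit conversion) = 71.08 ft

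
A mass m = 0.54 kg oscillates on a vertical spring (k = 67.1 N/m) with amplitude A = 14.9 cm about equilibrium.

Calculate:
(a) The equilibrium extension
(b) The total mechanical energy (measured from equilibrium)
x_eq = mg/k = 0.54×9.81/67.1 = 0.07895 m = 7.895 cm
E = ½kA² = ½×67.1×(0.149)² = 0.7448 J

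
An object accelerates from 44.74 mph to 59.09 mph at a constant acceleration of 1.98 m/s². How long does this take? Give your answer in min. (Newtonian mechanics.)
t = (v - v₀)/a (with unit conversion) = 0.054 min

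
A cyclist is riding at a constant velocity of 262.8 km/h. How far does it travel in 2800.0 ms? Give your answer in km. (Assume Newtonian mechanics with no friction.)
d = vt (with unit conversion) = 0.2044 km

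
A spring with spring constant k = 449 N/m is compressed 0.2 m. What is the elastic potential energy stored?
PE = ½kx² = ½×449×0.2² = 8.98 J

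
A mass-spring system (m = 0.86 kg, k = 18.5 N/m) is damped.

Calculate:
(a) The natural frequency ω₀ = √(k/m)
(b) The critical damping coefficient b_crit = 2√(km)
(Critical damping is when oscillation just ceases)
ω₀ = √(k/m) = √(18.5/0.86) = 4.638 rad/s
b_crit = 2√(km) = 2√(18.5×0.86) = 7.977 kg/s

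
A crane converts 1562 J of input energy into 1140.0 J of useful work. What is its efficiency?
η = W_out/W_in = 1140.0/1562 = 0.7298 = 72.98%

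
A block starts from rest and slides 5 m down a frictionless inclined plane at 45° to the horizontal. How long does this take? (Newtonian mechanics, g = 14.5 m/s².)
a = g sin(θ) = 14.5 × sin(45°) = 10.25 m/s²
t = √(2d/a) = √(2 × 5 / 10.25) = 0.99 s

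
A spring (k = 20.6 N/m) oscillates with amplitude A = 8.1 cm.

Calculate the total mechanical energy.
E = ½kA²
E = ½kA² = ½×20.6×(0.081)² = 0.06758 J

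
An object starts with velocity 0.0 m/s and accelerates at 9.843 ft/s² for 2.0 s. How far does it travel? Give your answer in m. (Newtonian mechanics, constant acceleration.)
d = v₀t + ½at² (with unit conversion) = 6.0 m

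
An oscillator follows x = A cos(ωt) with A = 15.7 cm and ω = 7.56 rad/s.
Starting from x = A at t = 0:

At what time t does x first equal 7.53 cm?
cos(ωt) = x/A = 7.53/15.7 = 0.4796
ωt = arccos(0.4796) = 1.071 rad
t = 1.071/7.56 = 0.1416 s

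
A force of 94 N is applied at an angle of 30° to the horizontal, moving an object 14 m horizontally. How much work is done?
W = Fd cosθ = 94×14×cos(30°) = 1139.7 J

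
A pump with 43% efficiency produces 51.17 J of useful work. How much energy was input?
W_in = W_out/η = 51.17/0.43 = 119.0 J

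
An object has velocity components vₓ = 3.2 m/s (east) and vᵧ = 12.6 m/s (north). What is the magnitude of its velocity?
|v| = √(vₓ² + vᵧ²) = √(3.2² + 12.6²) = √(169) = 13.0 m/s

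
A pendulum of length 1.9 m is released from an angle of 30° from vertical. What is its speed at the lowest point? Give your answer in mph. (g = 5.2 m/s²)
h = L(1 − cosθ) = 1.9×(1 − cos30°) = 0.2546 m
v = √(2gh) = √(2×5.2×0.2546) = 1.627 m/s = 3.64 mph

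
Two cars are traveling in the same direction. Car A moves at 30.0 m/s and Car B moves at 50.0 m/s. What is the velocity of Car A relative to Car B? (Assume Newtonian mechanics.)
v_rel = v_A - v_B = 30.0 - 50.0 = -20.0 m/s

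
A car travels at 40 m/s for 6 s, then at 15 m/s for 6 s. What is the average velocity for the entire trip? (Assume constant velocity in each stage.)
d₁ = v₁t₁ = 40 × 6 = 240 m
d₂ = v₂t₂ = 15 × 6 = 90 m
d_total = 330 m, t_total = 12 s
v_avg = d_total/t_total = 330/12 = 27.5 m/s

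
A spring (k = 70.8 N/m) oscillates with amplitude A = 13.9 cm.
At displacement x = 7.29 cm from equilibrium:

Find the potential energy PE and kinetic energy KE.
E_total = ½kA² = ½×70.8×(0.139)² = 0.684 J
PE = ½kx² = ½×70.8×(0.0729)² = 0.1881 J
KE = E_total − PE = 0.4958 J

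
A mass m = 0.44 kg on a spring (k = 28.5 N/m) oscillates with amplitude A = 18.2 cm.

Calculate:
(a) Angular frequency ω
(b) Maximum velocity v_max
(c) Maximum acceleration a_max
ω = √(k/m) = √(28.5/0.44) = 8.048 rad/s
v_max = ωA = 8.048×0.182 = 1.465 m/s
a_max = ω²A = 8.048²×0.182 = 11.79 m/s²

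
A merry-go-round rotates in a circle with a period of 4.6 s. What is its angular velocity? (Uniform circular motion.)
ω = 2π/T = 2π/4.6 = 1.3659 rad/s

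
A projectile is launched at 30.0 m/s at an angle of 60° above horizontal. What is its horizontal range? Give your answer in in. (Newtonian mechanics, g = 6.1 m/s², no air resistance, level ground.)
R = v₀² sin(2θ) / g (with unit conversion) = 5030.0 in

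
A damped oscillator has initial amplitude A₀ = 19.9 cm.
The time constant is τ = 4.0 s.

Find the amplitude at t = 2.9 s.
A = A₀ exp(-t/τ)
A = A₀ exp(−t/τ) = 19.9×exp(−2.9/4.0) = 9.638 cm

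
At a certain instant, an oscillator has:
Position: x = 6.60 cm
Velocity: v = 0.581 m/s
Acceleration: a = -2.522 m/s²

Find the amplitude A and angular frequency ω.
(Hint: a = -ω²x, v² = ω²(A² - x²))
a = −ω²x → ω = √(|a|/x) = √(2.522/0.066) = 6.182 rad/s
v² = ω²(A² − x²) → A = √(x² + v²/ω²) = √(0.066² + 0.581²/6.182²) = 0.1148 m = 11.48 cm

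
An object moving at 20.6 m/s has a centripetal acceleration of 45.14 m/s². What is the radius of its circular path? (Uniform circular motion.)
r = v²/a_c = 20.6²/45.14 = 9.4 m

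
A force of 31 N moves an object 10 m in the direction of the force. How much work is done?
W = Fd = 31×10 = 310.0 J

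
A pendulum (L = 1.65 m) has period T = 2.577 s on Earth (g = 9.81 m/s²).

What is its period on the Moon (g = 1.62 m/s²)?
T = 2π√(L/g), so T_moon/T_earth = √(g_earth/g_moon)
T_moon = 2π√(1.65/1.62) = 6.341 s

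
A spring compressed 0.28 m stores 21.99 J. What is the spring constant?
PE = ½kx² → k = 2PE/x² = 2×21.99/0.28² = 561.0 N/m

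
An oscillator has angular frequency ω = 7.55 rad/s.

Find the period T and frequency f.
T = 2π/ω = 2π/7.55 = 0.8322 s; f = ω/2π = 1.202 Hz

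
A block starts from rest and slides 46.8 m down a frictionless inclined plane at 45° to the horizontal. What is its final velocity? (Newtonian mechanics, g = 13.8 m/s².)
a = g sin(θ) = 13.8 × sin(45°) = 9.76 m/s²
v = √(2ad) = √(2 × 9.76 × 46.8) = 30.22 m/s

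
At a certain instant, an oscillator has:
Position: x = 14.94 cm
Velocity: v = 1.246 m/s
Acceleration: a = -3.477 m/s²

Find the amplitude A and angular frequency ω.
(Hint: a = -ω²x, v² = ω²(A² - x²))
a = −ω²x → ω = √(|a|/x) = √(3.477/0.1494) = 4.824 rad/s
v² = ω²(A² − x²) → A = √(x² + v²/ω²) = √(0.1494² + 1.246²/4.824²) = 0.2984 m = 29.84 cm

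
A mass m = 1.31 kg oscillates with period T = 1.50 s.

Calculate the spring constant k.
T = 2π√(m/k) → k = m(2π/T)² = 1.31×(2π/1.5)² = 22.99 N/m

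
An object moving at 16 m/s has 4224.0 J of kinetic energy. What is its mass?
KE = ½mv² → m = 2KE/v² = 2×4224.0/16² = 33.0 kg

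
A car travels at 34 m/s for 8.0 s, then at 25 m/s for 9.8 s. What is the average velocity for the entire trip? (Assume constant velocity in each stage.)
d₁ = v₁t₁ = 34 × 8.0 = 272 m
d₂ = v₂t₂ = 25 × 9.8 = 245 m
d_total = 517.0 m, t_total = 17.8 s
v_avg = d_total/t_total = 517.0/17.8 = 29.04 m/s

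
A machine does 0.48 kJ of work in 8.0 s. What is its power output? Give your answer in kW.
P = W/t = 480 J / 8 s = 60 W = 0.06 kW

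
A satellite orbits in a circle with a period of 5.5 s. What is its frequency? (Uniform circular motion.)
f = 1/T = 1/5.5 = 0.1818 Hz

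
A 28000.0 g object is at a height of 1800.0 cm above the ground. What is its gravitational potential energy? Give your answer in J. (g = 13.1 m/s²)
PE = mgh = 28 kg × 13.1 m/s² × 18 m = 6602 J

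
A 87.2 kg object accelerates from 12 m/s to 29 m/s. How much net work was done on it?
W_net = ΔKE = ½m(v₂² − v₁²) = ½×87.2×(29² − 12²) = 30389.2 J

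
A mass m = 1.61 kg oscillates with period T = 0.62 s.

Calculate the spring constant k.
T = 2π√(m/k) → k = m(2π/T)² = 1.61×(2π/0.62)² = 165.3 N/m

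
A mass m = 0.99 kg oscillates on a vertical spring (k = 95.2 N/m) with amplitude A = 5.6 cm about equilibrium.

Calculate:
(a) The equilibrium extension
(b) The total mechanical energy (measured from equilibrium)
x_eq = mg/k = 0.99×9.81/95.2 = 0.102 m = 10.2 cm
E = ½kA² = ½×95.2×(0.056)² = 0.1493 J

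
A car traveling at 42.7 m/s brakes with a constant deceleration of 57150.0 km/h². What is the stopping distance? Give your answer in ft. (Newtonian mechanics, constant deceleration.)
d = v₀² / (2a) (with unit conversion) = 678.3 ft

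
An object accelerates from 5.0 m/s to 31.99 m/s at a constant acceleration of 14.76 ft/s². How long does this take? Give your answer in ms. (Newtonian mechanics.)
t = (v - v₀)/a (with unit conversion) = 5999.0 ms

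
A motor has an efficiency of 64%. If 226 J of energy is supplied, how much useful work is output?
W_out = η × W_in = 0.64 × 226 = 144.64 J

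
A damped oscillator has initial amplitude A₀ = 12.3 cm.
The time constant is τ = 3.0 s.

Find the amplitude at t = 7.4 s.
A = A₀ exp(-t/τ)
A = A₀ exp(−t/τ) = 12.3×exp(−7.4/3.0) = 1.044 cm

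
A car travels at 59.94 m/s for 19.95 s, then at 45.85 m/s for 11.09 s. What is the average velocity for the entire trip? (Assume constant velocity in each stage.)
d₁ = v₁t₁ = 59.94 × 19.95 = 1195.8 m
d₂ = v₂t₂ = 45.85 × 11.09 = 508.476 m
d_total = 1704.28 m, t_total = 31.04 s
v_avg = d_total/t_total = 1704.28/31.04 = 54.91 m/s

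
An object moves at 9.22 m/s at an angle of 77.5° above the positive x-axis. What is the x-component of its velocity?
vₓ = v cos(θ) = 9.22 × cos(77.5°) = 2.0 m/s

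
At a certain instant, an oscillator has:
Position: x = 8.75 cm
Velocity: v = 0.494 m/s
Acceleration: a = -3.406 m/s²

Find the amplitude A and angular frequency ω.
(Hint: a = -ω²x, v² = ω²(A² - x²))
a = −ω²x → ω = √(|a|/x) = √(3.406/0.0875) = 6.239 rad/s
v² = ω²(A² − x²) → A = √(x² + v²/ω²) = √(0.0875² + 0.494²/6.239²) = 0.118 m = 11.8 cm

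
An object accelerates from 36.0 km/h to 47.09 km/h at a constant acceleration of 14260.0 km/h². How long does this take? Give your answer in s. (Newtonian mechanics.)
t = (v - v₀)/a (with unit conversion) = 2.8 s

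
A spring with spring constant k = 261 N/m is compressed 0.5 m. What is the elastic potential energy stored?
PE = ½kx² = ½×261×0.5² = 32.62 J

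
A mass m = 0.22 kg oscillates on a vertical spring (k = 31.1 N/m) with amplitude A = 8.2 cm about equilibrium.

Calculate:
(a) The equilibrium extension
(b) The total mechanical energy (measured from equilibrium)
x_eq = mg/k = 0.22×9.81/31.1 = 0.0694 m = 6.94 cm
E = ½kA² = ½×31.1×(0.082)² = 0.1046 J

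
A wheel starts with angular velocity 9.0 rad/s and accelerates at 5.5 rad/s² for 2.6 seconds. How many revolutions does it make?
θ = ω₀t + ½αt² = 9.0×2.6 + ½×5.5×2.6² = 41.99 rad
Revolutions = θ/(2π) = 41.99/(2π) = 6.68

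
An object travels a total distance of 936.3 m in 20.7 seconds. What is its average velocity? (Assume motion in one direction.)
v_avg = Δd / Δt = 936.3 / 20.7 = 45.23 m/s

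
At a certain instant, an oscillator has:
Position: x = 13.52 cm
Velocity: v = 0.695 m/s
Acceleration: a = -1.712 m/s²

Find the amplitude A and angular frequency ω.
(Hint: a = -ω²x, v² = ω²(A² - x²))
a = −ω²x → ω = √(|a|/x) = √(1.712/0.1352) = 3.558 rad/s
v² = ω²(A² − x²) → A = √(x² + v²/ω²) = √(0.1352² + 0.695²/3.558²) = 0.2375 m = 23.75 cm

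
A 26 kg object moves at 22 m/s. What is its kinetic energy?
KE = ½mv² = ½×26×22² = 6292.0 J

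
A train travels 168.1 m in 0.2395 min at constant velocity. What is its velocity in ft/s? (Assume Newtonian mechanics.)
v = d/t (with unit conversion) = 38.38 ft/s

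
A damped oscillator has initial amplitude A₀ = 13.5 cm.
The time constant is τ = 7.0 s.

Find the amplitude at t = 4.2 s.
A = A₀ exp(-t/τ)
A = A₀ exp(−t/τ) = 13.5×exp(−4.2/7.0) = 7.409 cm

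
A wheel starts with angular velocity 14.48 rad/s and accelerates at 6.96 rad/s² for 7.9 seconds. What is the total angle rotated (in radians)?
θ = ω₀t + ½αt² = 14.48×7.9 + ½×6.96×7.9² = 331.58 rad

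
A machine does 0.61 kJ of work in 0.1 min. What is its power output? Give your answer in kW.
P = W/t = 610 J / 6 s = 101.7 W = 0.1017 kW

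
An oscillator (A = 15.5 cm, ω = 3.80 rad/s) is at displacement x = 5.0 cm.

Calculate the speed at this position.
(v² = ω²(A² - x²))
v = ω√(A² − x²) = 3.8×√(0.155² − 0.05²) = 0.5575 m/s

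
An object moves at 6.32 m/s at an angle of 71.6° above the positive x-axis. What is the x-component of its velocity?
vₓ = v cos(θ) = 6.32 × cos(71.6°) = 1.99 m/s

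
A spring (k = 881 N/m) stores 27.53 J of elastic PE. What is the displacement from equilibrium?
PE = ½kx² → x = √(2PE/k) = √(2×27.53/881) = 0.25 m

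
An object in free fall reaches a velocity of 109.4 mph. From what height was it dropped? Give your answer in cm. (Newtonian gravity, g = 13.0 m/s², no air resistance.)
h = v²/(2g) (with unit conversion) = 9199.0 cm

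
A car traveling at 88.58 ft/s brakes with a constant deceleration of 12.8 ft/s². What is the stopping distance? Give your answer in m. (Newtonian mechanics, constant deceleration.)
d = v₀² / (2a) (with unit conversion) = 93.42 m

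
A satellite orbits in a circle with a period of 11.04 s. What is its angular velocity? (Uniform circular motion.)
ω = 2π/T = 2π/11.04 = 0.5691 rad/s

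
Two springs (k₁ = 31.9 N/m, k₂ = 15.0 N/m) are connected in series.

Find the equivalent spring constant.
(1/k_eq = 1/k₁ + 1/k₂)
1/k_eq = 1/31.9 + 1/15.0 = 0.098015; k_eq = 10.2 N/m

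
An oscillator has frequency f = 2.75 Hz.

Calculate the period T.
T = 1/f = 1/2.75 = 0.3636 s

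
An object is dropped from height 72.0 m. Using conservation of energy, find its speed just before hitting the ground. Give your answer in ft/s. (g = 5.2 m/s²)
mgh = ½mv² → v = √(2gh) = √(2×5.2×72) = 27.36 m/s = 89.78 ft/s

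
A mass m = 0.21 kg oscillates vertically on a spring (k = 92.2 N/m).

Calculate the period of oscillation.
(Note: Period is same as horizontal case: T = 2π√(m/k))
T = 2π√(m/k) = 2π√(0.21/92.2) = 0.2999 s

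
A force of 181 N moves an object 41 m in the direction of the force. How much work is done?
W = Fd = 181×41 = 7421.0 J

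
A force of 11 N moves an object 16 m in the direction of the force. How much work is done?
W = Fd = 11×16 = 176.0 J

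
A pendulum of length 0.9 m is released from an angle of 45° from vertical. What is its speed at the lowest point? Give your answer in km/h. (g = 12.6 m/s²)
h = L(1 − cosθ) = 0.9×(1 − cos45°) = 0.2636 m
v = √(2gh) = √(2×12.6×0.2636) = 2.577 m/s = 9.279 km/h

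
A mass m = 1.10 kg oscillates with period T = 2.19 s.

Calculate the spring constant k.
T = 2π√(m/k) → k = m(2π/T)² = 1.1×(2π/2.19)² = 9.054 N/m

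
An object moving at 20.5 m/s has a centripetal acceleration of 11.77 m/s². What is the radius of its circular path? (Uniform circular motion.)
r = v²/a_c = 20.5²/11.77 = 35.71 m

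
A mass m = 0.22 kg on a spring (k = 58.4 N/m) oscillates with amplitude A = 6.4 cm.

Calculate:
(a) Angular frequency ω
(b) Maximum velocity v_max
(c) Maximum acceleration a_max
ω = √(k/m) = √(58.4/0.22) = 16.29 rad/s
v_max = ωA = 16.29×0.064 = 1.043 m/s
a_max = ω²A = 16.29²×0.064 = 16.99 m/s²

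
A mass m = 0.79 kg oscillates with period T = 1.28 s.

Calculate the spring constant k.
T = 2π√(m/k) → k = m(2π/T)² = 0.79×(2π/1.28)² = 19.04 N/m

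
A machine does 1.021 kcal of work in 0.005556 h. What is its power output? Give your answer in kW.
P = W/t = 4272 J / 20 s = 213.6 W = 0.2136 kW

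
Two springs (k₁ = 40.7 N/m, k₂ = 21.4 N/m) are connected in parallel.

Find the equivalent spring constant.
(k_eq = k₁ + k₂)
k_eq = k₁ + k₂ = 40.7 + 21.4 = 62.1 N/m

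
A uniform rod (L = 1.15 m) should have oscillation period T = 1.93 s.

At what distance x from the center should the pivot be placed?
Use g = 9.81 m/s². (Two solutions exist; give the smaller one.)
T = 2π√((L²/12 + x²)/(gx)). Let c = T²g/(4π²) = 0.9256.
x² − cx + L²/12 = 0 → x = (c − √(c² − L²/3))/2 = 0.1403 m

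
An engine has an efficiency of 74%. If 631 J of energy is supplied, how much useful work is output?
W_out = η × W_in = 0.74 × 631 = 466.94 J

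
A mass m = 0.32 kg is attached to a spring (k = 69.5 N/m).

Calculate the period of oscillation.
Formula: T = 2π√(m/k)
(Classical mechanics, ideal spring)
T = 2π√(m/k) = 2π√(0.32/69.5) = 0.4263 s; f = 1/T = 2.346 Hz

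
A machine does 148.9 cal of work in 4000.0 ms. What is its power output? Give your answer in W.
P = W/t = 623 J / 4 s = 155.7 W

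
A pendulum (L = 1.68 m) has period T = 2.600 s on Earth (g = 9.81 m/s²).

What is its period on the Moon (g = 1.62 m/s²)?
T = 2π√(L/g), so T_moon/T_earth = √(g_earth/g_moon)
T_moon = 2π√(1.68/1.62) = 6.398 s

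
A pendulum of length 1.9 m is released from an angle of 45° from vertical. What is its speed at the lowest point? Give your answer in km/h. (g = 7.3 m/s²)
h = L(1 − cosθ) = 1.9×(1 − cos45°) = 0.5565 m
v = √(2gh) = √(2×7.3×0.5565) = 2.85 m/s = 10.26 km/h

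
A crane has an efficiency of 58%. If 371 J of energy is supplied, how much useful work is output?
W_out = η × W_in = 0.58 × 371 = 215.18 J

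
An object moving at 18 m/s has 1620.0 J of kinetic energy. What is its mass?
KE = ½mv² → m = 2KE/v² = 2×1620.0/18² = 10.0 kg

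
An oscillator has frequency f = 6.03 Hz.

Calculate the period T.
T = 1/f = 1/6.03 = 0.1658 s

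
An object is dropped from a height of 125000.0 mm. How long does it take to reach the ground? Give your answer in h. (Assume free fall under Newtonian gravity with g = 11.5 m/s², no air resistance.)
t = √(2h/g) (with unit conversion) = 0.001295 h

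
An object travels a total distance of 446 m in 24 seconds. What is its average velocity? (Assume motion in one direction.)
v_avg = Δd / Δt = 446 / 24 = 18.58 m/s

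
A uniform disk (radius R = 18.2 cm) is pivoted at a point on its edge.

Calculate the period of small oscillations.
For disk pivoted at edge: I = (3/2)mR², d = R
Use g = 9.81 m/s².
I/m = (3/2)R² = 0.04969 m²; d = R = 0.182 m
T = 2π√((3/2)R²/(gR)) = 2π√(3R/(2g)) = 1.048 s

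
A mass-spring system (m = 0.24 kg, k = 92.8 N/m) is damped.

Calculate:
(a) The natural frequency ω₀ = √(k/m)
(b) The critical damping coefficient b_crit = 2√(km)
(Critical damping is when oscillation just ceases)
ω₀ = √(k/m) = √(92.8/0.24) = 19.66 rad/s
b_crit = 2√(km) = 2√(92.8×0.24) = 9.439 kg/s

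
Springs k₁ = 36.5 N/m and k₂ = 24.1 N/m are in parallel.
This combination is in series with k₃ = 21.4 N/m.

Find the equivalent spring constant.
k₁₂ = k₁ + k₂ = 60.6 N/m (parallel)
1/k_eq = 1/k₁₂ + 1/k₃ → k_eq = 15.82 N/m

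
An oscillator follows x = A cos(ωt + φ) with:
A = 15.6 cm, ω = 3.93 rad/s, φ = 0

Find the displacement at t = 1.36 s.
x = A cos(ωt + φ) = 15.6×cos(3.93×1.36 + 0) = 9.221 cm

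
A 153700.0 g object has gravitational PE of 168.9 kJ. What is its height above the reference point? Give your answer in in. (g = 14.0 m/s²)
PE = mgh → h = PE/(mg) = 1.689e+05 J / (153.7 kg × 14.0 m/s²) = 78.49 m = 3090.0 in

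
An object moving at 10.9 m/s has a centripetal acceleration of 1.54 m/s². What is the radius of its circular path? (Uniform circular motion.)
r = v²/a_c = 10.9²/1.54 = 77.15 m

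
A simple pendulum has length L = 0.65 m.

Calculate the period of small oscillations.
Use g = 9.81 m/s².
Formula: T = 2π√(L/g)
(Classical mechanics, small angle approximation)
T = 2π√(L/g) = 2π√(0.65/9.81) = 1.617 s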